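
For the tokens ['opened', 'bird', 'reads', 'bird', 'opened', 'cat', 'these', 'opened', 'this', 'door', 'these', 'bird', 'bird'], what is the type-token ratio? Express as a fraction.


Tokens: 13
Unique types: ('bird', 'cat', 'door', 'opened', 'reads', 'these', 'this') = 7
TTR = 7/13
Already in lowest terms.

7/13


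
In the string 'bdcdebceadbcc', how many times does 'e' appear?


Scanning 'bdcdebceadbcc' for 'e':
  Position 4: 'e' -> MATCH (count: 1)
  Position 7: 'e' -> MATCH (count: 2)
Total occurrences of 'e': 2

2


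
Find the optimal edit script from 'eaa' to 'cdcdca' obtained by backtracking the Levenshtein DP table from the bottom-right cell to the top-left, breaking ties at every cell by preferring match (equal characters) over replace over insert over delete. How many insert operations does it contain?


Edit distance = 5. Backtracking from cell (3, 6) with preference match > replace > insert > delete,
then listing the resulting alignment 'eaa' -> 'cdcdca' left to right:
  Step 1: insert 'c' [insertion #1]
  Step 2: insert 'd' [insertion #2]
  Step 3: insert 'c' [insertion #3]
  Step 4: replace e->d
  Step 5: replace a->c
  Step 6: keep 'a'
Total insertions: 3

3


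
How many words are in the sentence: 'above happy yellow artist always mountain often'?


Counting words by splitting on spaces:
  Word 1: 'above'
  Word 2: 'happy'
  Word 3: 'yellow'
  Word 4: 'artist'
  Word 5: 'always'
  Word 6: 'mountain'
  Word 7: 'often'
Total words: 7

7


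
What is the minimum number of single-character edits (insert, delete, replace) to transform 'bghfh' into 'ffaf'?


Building DP table for s1='bghfh' (len 5) and s2='ffaf' (len 4):
       f  f  a  f
    0  1  2  3  4
  b 1  1  2  3  4
  g 2  2  2  3  4
  h 3  3  3  3  4
  f 4  3  3  4  3
  h 5  4  4  4  4
Edit distance = dp[5][4] = 4

4


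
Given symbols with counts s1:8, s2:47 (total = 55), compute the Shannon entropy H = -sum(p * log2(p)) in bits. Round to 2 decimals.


Computing entropy H = -sum(p_i * log2(p_i)):
  s1: p = 8/55 = 0.1455, -p*log2(p) = 0.4046
  s2: p = 47/55 = 0.8545, -p*log2(p) = 0.1938
H = sum of terms = 0.5984
Rounded to 2 decimals: 0.60

0.60


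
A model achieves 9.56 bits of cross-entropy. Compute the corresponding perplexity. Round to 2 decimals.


Perplexity formula: PP = 2^H
H = 9.56
PP = 2^9.56
Decompose: 2^9.56 = 2^9 * 2^0.56
2^9 = 512, 2^0.56 ~ 1.4742692
PP ~ 512 * 1.4742692 = 754.8258304
Rounded to 2 decimals: 754.83

754.83


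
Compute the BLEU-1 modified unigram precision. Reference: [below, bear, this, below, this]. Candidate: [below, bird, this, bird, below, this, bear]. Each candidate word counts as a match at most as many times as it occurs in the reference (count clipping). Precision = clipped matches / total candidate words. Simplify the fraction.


Reference word counts: {'bear': 1, 'below': 2, 'this': 2}
Checking each candidate word (with clipping):
  'below' -> in reference (ref count 2, used 1/2) -> match (matches: 1)
  'bird' -> not in reference -> no match (matches: 1)
  'this' -> in reference (ref count 2, used 1/2) -> match (matches: 2)
  'bird' -> not in reference -> no match (matches: 2)
  'below' -> in reference (ref count 2, used 2/2) -> match (matches: 3)
  'this' -> in reference (ref count 2, used 2/2) -> match (matches: 4)
  'bear' -> in reference (ref count 1, used 1/1) -> match (matches: 5)
Clipped matches: 5, Candidate length: 7
Precision = 5/7

5/7


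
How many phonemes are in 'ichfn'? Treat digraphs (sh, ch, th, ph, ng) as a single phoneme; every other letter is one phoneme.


Parsing 'ichfn' greedily, digraphs first:
  'i' -> vowel phoneme (phonemes so far: 1)
  'ch' -> digraph (1 consonant phoneme) (phonemes so far: 2)
  'f' -> consonant phoneme (phonemes so far: 3)
  'n' -> consonant phoneme (phonemes so far: 4)
Total phonemes: 4

4


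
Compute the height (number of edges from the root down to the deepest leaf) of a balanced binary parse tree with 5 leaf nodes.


In a balanced binary tree with n leaves the deepest leaf is ceil(log2(n)) edges below the root.
log2(5) = 2.3219
ceil(2.3219) = 3
height (edges) = 3

3


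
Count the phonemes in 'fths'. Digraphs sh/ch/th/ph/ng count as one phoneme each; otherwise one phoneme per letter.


Parsing 'fths' greedily, digraphs first:
  'f' -> consonant phoneme (phonemes so far: 1)
  'th' -> digraph (1 consonant phoneme) (phonemes so far: 2)
  's' -> consonant phoneme (phonemes so far: 3)
Total phonemes: 3

3


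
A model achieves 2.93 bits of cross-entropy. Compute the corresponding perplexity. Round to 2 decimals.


Perplexity formula: PP = 2^H
H = 2.93
PP = 2^2.93
Decompose: 2^2.93 = 2^2 * 2^0.93
2^2 = 4, 2^0.93 ~ 1.9052760
PP ~ 4 * 1.9052760 = 7.6211040
Rounded to 2 decimals: 7.62

7.62


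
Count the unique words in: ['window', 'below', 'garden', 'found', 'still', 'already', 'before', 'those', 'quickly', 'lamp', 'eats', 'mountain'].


Listing all tokens and tracking unique types:
  Token 1: 'window' -> NEW (unique so far: 1)
  Token 2: 'below' -> NEW (unique so far: 2)
  Token 3: 'garden' -> NEW (unique so far: 3)
  Token 4: 'found' -> NEW (unique so far: 4)
  Token 5: 'still' -> NEW (unique so far: 5)
  Token 6: 'already' -> NEW (unique so far: 6)
  Token 7: 'before' -> NEW (unique so far: 7)
  Token 8: 'those' -> NEW (unique so far: 8)
  Token 9: 'quickly' -> NEW (unique so far: 9)
  Token 10: 'lamp' -> NEW (unique so far: 10)
  Token 11: 'eats' -> NEW (unique so far: 11)
  Token 12: 'mountain' -> NEW (unique so far: 12)
Unique types: ('already', 'before', 'below', 'eats', 'found', 'garden', 'lamp', 'mountain', 'quickly', 'still', 'those', 'window')
Vocabulary size: 12

12


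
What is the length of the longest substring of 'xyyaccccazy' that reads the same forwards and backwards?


Scanning 'xyyaccccazy' for palindromic substrings.
Substring at positions 3-8: 'acccca'.
Check: reverse('acccca') = 'acccca' -> palindrome confirmed.
Neighbouring characters ('y' / 'z') break symmetry, so it cannot extend further.
No longer palindromic substring exists; longest length = 6

6


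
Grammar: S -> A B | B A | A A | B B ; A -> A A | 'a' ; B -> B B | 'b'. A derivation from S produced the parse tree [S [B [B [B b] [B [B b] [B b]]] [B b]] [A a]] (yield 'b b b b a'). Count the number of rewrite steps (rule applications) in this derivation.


Every bracketed nonterminal node [X ...] in the tree is produced by exactly one rule application.
Reading the tree off as a leftmost derivation:
  Step 1: S  =>  B A   (applied S -> B A)
  Step 2: B A  =>  B B A   (applied B -> B B)
  Step 3: B B A  =>  B B B A   (applied B -> B B)
  Step 4: B B B A  =>  b B B A   (applied B -> b)
  Step 5: b B B A  =>  b B B B A   (applied B -> B B)
  Step 6: b B B B A  =>  b b B B A   (applied B -> b)
  Step 7: b b B B A  =>  b b b B A   (applied B -> b)
  Step 8: b b b B A  =>  b b b b A   (applied B -> b)
  Step 9: b b b b A  =>  b b b b a   (applied A -> a)
Final yield: b b b b a
Total rewrite steps: 9

9


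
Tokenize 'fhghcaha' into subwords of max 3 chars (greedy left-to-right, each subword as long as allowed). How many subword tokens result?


'fhghcaha' has 8 characters.
Chunking with max size 3:
  Chunk 1: 'fhg' (positions 0-2)
  Chunk 2: 'hca' (positions 3-5)
  Chunk 3: 'ha' (positions 6-7)
Total chunks: ceil(8 / 3) = 3

3


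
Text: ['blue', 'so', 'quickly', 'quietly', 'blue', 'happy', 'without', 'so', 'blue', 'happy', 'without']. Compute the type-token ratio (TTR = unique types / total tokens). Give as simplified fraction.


Tokens: 11
Unique types: ('blue', 'happy', 'quickly', 'quietly', 'so', 'without') = 6
TTR = 6/11
Already in lowest terms.

6/11


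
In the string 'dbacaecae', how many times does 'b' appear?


Scanning 'dbacaecae' for 'b':
  Position 1: 'b' -> MATCH (count: 1)
Total occurrences of 'b': 1

1


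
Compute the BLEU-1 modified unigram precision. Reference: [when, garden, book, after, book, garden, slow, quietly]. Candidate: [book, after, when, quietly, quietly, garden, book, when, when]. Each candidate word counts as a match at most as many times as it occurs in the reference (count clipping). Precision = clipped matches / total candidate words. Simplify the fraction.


Reference word counts: {'after': 1, 'book': 2, 'garden': 2, 'quietly': 1, 'slow': 1, 'when': 1}
Checking each candidate word (with clipping):
  'book' -> in reference (ref count 2, used 1/2) -> match (matches: 1)
  'after' -> in reference (ref count 1, used 1/1) -> match (matches: 2)
  'when' -> in reference (ref count 1, used 1/1) -> match (matches: 3)
  'quietly' -> in reference (ref count 1, used 1/1) -> match (matches: 4)
  'quietly' -> ref count 1 already used up (1/1) -> clipped, no match (matches: 4)
  'garden' -> in reference (ref count 2, used 1/2) -> match (matches: 5)
  'book' -> in reference (ref count 2, used 2/2) -> match (matches: 6)
  'when' -> ref count 1 already used up (1/1) -> clipped, no match (matches: 6)
  'when' -> ref count 1 already used up (1/1) -> clipped, no match (matches: 6)
Clipped matches: 6, Candidate length: 9
Precision = 6/9 = 2/3

2/3


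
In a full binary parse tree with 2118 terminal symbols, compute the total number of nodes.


Leaf nodes (terminals): 2118
Internal nodes = n - 1 = 2118 - 1 = 2117
Total = leaves + internal = 2118 + 2117 = 4235

4235


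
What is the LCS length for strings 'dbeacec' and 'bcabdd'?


DP table for LCS of 'dbeacec' and 'bcabdd':
       b  c  a  b  d  d
    0  0  0  0  0  0  0
  d 0  0  0  0  0  1  1
  b 0  1  1  1  1  1  1
  e 0  1  1  1  1  1  1
  a 0  1  1  2  2  2  2
  c 0  1  2  2  2  2  2
  e 0  1  2  2  2  2  2
  c 0  1  2  2  2  2  2
LCS: 'ba'
LCS length = 2

2


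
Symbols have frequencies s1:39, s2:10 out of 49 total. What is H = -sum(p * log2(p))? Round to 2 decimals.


Computing entropy H = -sum(p_i * log2(p_i)):
  s1: p = 39/49 = 0.7959, -p*log2(p) = 0.2621
  s2: p = 10/49 = 0.2041, -p*log2(p) = 0.4679
H = sum of terms = 0.7300
Rounded to 2 decimals: 0.73

0.73


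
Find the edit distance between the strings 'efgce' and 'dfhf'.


Building DP table for s1='efgce' (len 5) and s2='dfhf' (len 4):
       d  f  h  f
    0  1  2  3  4
  e 1  1  2  3  4
  f 2  2  1  2  3
  g 3  3  2  2  3
  c 4  4  3  3  3
  e 5  5  4  4  4
Edit distance = dp[5][4] = 4

4


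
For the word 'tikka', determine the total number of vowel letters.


Scanning each character of 'tikka':
  Position 1: 't' -> consonant (running count: 0)
  Position 2: 'i' -> vowel (running count: 1)
  Position 3: 'k' -> consonant (running count: 1)
  Position 4: 'k' -> consonant (running count: 1)
  Position 5: 'a' -> vowel (running count: 2)
Total vowels: 2

2


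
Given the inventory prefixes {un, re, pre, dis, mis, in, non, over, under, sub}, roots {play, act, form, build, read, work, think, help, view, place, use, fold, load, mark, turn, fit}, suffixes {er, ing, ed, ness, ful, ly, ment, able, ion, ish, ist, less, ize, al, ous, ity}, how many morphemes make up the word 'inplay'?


Segmenting 'inplay' against the inventory:
  'in' -> prefix (morpheme 1)
  'play' -> root (morpheme 2)
Total morphemes: 2

2


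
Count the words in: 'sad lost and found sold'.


Counting words by splitting on spaces:
  Word 1: 'sad'
  Word 2: 'lost'
  Word 3: 'and'
  Word 4: 'found'
  Word 5: 'sold'
Total words: 5

5


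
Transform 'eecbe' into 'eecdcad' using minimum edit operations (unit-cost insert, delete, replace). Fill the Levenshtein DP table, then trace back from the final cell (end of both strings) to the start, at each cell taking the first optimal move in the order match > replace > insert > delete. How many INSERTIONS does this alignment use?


Edit distance = 4. Backtracking from cell (5, 7) with preference match > replace > insert > delete,
then listing the resulting alignment 'eecbe' -> 'eecdcad' left to right:
  Step 1: keep 'e'
  Step 2: keep 'e'
  Step 3: insert 'c' [insertion #1]
  Step 4: insert 'd' [insertion #2]
  Step 5: keep 'c'
  Step 6: replace b->a
  Step 7: replace e->d
Total insertions: 2

2


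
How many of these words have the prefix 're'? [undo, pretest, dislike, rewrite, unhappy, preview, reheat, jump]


Checking each word for prefix 're':
  'undo' -> no (count: 0)
  'pretest' -> no (count: 0)
  'dislike' -> no (count: 0)
  'rewrite' -> YES, starts with 're' (count: 1)
  'unhappy' -> no (count: 1)
  'preview' -> no (count: 1)
  'reheat' -> YES, starts with 're' (count: 2)
  'jump' -> no (count: 2)
Total with prefix 're': 2

2


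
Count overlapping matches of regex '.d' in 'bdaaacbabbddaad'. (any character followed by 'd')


Pattern: .d means any character followed by 'd'.
Scanning 'bdaaacbabbddaad' position-by-position:
  Pos 0: window 'bd' -> MATCH
  Pos 1: window 'da' -> no
  Pos 2: window 'aa' -> no
  Pos 3: window 'aa' -> no
  Pos 4: window 'ac' -> no
  Pos 5: window 'cb' -> no
  Pos 6: window 'ba' -> no
  Pos 7: window 'ab' -> no
  Pos 8: window 'bb' -> no
  Pos 9: window 'bd' -> MATCH
  Pos 10: window 'dd' -> MATCH
  Pos 11: window 'da' -> no
  Pos 12: window 'aa' -> no
  Pos 13: window 'ad' -> MATCH
  Pos 14: window 'd' -> no
Total matches: 4

4


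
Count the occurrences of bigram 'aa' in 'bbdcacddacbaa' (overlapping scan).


Scanning 'bbdcacddacbaa' for bigram 'aa':
  Position 0: 'bb' -> no
  Position 1: 'bd' -> no
  Position 2: 'dc' -> no
  Position 3: 'ca' -> no
  Position 4: 'ac' -> no
  Position 5: 'cd' -> no
  Position 6: 'dd' -> no
  Position 7: 'da' -> no
  Position 8: 'ac' -> no
  Position 9: 'cb' -> no
  Position 10: 'ba' -> no
  Position 11: 'aa' -> MATCH
Total matches: 1

1


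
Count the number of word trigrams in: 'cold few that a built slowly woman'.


Word trigrams from [7] words:
  Trigram 1: (cold few that)
  Trigram 2: (few that a)
  Trigram 3: (that a built)
  Trigram 4: (a built slowly)
  Trigram 5: (built slowly woman)
Total word trigrams: 7 - 2 = 5

5


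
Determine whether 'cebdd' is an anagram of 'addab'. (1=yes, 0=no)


Sort characters of 'cebdd': 'bcdde'
Sort characters of 'addab': 'aabdd'
Sorted forms differ -> they are NOT anagrams
Result: 0

0


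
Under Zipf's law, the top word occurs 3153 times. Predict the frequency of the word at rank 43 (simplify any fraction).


Zipf's law: freq(rank) = f1 / rank
f1 = 3153, rank = 43
freq = 3153 / 43
GCD(3153, 43) = 1
Simplified: 3153/43

3153/43


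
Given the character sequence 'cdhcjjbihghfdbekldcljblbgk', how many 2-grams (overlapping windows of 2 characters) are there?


String 'cdhcjjbihghfdbekldcljblbgk' has length L = 26.
Number of overlapping n-grams = L - n + 1
Substituting: 26 - 2 + 1 = 25

25


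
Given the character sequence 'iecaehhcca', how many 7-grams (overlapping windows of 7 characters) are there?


String 'iecaehhcca' has length L = 10.
Number of overlapping n-grams = L - n + 1
Substituting: 10 - 7 + 1 = 4

4


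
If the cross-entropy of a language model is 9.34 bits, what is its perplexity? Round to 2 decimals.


Perplexity formula: PP = 2^H
H = 9.34
PP = 2^9.34
Decompose: 2^9.34 = 2^9 * 2^0.34
2^9 = 512, 2^0.34 ~ 1.2657566
PP ~ 512 * 1.2657566 = 648.0673792
Rounded to 2 decimals: 648.07

648.07


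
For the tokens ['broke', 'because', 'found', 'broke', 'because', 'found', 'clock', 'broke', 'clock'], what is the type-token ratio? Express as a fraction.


Tokens: 9
Unique types: ('because', 'broke', 'clock', 'found') = 4
TTR = 4/9
Already in lowest terms.

4/9


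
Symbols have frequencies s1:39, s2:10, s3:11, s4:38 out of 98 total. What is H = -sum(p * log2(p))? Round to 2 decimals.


Computing entropy H = -sum(p_i * log2(p_i)):
  s1: p = 39/98 = 0.3980, -p*log2(p) = 0.5290
  s2: p = 10/98 = 0.1020, -p*log2(p) = 0.3360
  s3: p = 11/98 = 0.1122, -p*log2(p) = 0.3542
  s4: p = 38/98 = 0.3878, -p*log2(p) = 0.5300
H = sum of terms = 1.7492
Rounded to 2 decimals: 1.75

1.75


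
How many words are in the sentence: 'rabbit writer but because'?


Counting words by splitting on spaces:
  Word 1: 'rabbit'
  Word 2: 'writer'
  Word 3: 'but'
  Word 4: 'because'
Total words: 4

4


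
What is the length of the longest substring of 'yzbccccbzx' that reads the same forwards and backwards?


Scanning 'yzbccccbzx' for palindromic substrings.
Substring at positions 1-8: 'zbccccbz'.
Check: reverse('zbccccbz') = 'zbccccbz' -> palindrome confirmed.
Neighbouring characters ('y' / 'x') break symmetry, so it cannot extend further.
No longer palindromic substring exists; longest length = 8

8


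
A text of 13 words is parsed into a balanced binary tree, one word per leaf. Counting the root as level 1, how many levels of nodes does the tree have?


In a balanced binary tree with n leaves the deepest leaf is ceil(log2(n)) edges below the root,
so counting node levels inclusive of root and leaves gives ceil(log2(n)) + 1 levels.
log2(13) = 3.7004
ceil(3.7004) = 4
levels = 4 + 1 = 5

5


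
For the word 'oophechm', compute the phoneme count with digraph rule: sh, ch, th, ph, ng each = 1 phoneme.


Parsing 'oophechm' greedily, digraphs first:
  'o' -> vowel phoneme (phonemes so far: 1)
  'o' -> vowel phoneme (phonemes so far: 2)
  'ph' -> digraph (1 consonant phoneme) (phonemes so far: 3)
  'e' -> vowel phoneme (phonemes so far: 4)
  'ch' -> digraph (1 consonant phoneme) (phonemes so far: 5)
  'm' -> consonant phoneme (phonemes so far: 6)
Total phonemes: 6

6


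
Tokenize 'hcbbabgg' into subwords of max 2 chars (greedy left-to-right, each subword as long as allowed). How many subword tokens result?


'hcbbabgg' has 8 characters.
Chunking with max size 2:
  Chunk 1: 'hc' (positions 0-1)
  Chunk 2: 'bb' (positions 2-3)
  Chunk 3: 'ab' (positions 4-5)
  Chunk 4: 'gg' (positions 6-7)
Total chunks: ceil(8 / 2) = 4

4


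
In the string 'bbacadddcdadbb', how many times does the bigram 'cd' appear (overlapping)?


Scanning 'bbacadddcdadbb' for bigram 'cd':
  Position 0: 'bb' -> no
  Position 1: 'ba' -> no
  Position 2: 'ac' -> no
  Position 3: 'ca' -> no
  Position 4: 'ad' -> no
  Position 5: 'dd' -> no
  Position 6: 'dd' -> no
  Position 7: 'dc' -> no
  Position 8: 'cd' -> MATCH
  Position 9: 'da' -> no
  Position 10: 'ad' -> no
  Position 11: 'db' -> no
  Position 12: 'bb' -> no
Total matches: 1

1


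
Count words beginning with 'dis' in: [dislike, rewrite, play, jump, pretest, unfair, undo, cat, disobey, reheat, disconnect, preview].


Checking each word for prefix 'dis':
  'dislike' -> YES, starts with 'dis' (count: 1)
  'rewrite' -> no (count: 1)
  'play' -> no (count: 1)
  'jump' -> no (count: 1)
  'pretest' -> no (count: 1)
  'unfair' -> no (count: 1)
  'undo' -> no (count: 1)
  'cat' -> no (count: 1)
  'disobey' -> YES, starts with 'dis' (count: 2)
  'reheat' -> no (count: 2)
  'disconnect' -> YES, starts with 'dis' (count: 3)
  'preview' -> no (count: 3)
Total with prefix 'dis': 3

3


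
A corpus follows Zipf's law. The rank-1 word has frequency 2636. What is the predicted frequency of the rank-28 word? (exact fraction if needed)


Zipf's law: freq(rank) = f1 / rank
f1 = 2636, rank = 28
freq = 2636 / 28
GCD(2636, 28) = 4
Simplified: 659/7

659/7


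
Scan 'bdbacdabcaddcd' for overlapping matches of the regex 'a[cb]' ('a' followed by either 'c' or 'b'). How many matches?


Pattern: a[cb] means 'a' followed by either 'c' or 'b'.
Scanning 'bdbacdabcaddcd' position-by-position:
  Pos 0: window 'bd' -> no
  Pos 1: window 'db' -> no
  Pos 2: window 'ba' -> no
  Pos 3: window 'ac' -> MATCH
  Pos 4: window 'cd' -> no
  Pos 5: window 'da' -> no
  Pos 6: window 'ab' -> MATCH
  Pos 7: window 'bc' -> no
  Pos 8: window 'ca' -> no
  Pos 9: window 'ad' -> no
  Pos 10: window 'dd' -> no
  Pos 11: window 'dc' -> no
  Pos 12: window 'cd' -> no
  Pos 13: window 'd' -> no
Total matches: 2

2


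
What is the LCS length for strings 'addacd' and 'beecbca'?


DP table for LCS of 'addacd' and 'beecbca':
       b  e  e  c  b  c  a
    0  0  0  0  0  0  0  0
  a 0  0  0  0  0  0  0  1
  d 0  0  0  0  0  0  0  1
  d 0  0  0  0  0  0  0  1
  a 0  0  0  0  0  0  0  1
  c 0  0  0  0  1  1  1  1
  d 0  0  0  0  1  1  1  1
LCS: 'a'
LCS length = 1

1


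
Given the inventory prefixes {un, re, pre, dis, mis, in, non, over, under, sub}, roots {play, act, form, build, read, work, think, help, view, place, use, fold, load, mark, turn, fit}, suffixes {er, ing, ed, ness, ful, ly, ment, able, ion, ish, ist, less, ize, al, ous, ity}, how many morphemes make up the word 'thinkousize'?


Segmenting 'thinkousize' against the inventory:
  'think' -> root (morpheme 1)
  'ous' -> suffix (morpheme 2)
  'ize' -> suffix (morpheme 3)
Total morphemes: 3

3


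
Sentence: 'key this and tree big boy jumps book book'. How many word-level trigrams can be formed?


Word trigrams from [9] words:
  Trigram 1: (key this and)
  Trigram 2: (this and tree)
  Trigram 3: (and tree big)
  Trigram 4: (tree big boy)
  Trigram 5: (big boy jumps)
  Trigram 6: (boy jumps book)
  Trigram 7: (jumps book book)
Total word trigrams: 9 - 2 = 7

7


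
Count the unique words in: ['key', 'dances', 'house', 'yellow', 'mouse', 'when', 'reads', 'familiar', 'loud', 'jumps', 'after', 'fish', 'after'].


Listing all tokens and tracking unique types:
  Token 1: 'key' -> NEW (unique so far: 1)
  Token 2: 'dances' -> NEW (unique so far: 2)
  Token 3: 'house' -> NEW (unique so far: 3)
  Token 4: 'yellow' -> NEW (unique so far: 4)
  Token 5: 'mouse' -> NEW (unique so far: 5)
  Token 6: 'when' -> NEW (unique so far: 6)
  Token 7: 'reads' -> NEW (unique so far: 7)
  Token 8: 'familiar' -> NEW (unique so far: 8)
  Token 9: 'loud' -> NEW (unique so far: 9)
  Token 10: 'jumps' -> NEW (unique so far: 10)
  Token 11: 'after' -> NEW (unique so far: 11)
  Token 12: 'fish' -> NEW (unique so far: 12)
  Token 13: 'after' -> duplicate (unique so far: 12)
Unique types: ('after', 'dances', 'familiar', 'fish', 'house', 'jumps', 'key', 'loud', 'mouse', 'reads', 'when', 'yellow')
Vocabulary size: 12

12


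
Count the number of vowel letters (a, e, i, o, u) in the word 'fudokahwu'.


Scanning each character of 'fudokahwu':
  Position 1: 'f' -> consonant (running count: 0)
  Position 2: 'u' -> vowel (running count: 1)
  Position 3: 'd' -> consonant (running count: 1)
  Position 4: 'o' -> vowel (running count: 2)
  Position 5: 'k' -> consonant (running count: 2)
  Position 6: 'a' -> vowel (running count: 3)
  Position 7: 'h' -> consonant (running count: 3)
  Position 8: 'w' -> consonant (running count: 3)
  Position 9: 'u' -> vowel (running count: 4)
Total vowels: 4

4


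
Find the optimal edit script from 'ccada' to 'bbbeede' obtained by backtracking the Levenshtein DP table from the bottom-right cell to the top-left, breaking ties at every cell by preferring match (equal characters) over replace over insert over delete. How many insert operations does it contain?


Edit distance = 6. Backtracking from cell (5, 7) with preference match > replace > insert > delete,
then listing the resulting alignment 'ccada' -> 'bbbeede' left to right:
  Step 1: insert 'b' [insertion #1]
  Step 2: insert 'b' [insertion #2]
  Step 3: replace c->b
  Step 4: replace c->e
  Step 5: replace a->e
  Step 6: keep 'd'
  Step 7: replace a->e
Total insertions: 2

2


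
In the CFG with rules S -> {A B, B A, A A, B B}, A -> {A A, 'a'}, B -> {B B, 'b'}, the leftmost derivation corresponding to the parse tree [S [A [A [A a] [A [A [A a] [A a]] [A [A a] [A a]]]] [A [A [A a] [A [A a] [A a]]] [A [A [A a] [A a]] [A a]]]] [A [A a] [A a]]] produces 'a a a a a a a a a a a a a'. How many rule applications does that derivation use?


Every bracketed nonterminal node [X ...] in the tree is produced by exactly one rule application.
Reading the tree off as a leftmost derivation:
  Step 1: S  =>  A A   (applied S -> A A)
  Step 2: A A  =>  A A A   (applied A -> A A)
  Step 3: A A A  =>  A A A A   (applied A -> A A)
  Step 4: A A A A  =>  a A A A   (applied A -> a)
  Step 5: a A A A  =>  a A A A A   (applied A -> A A)
  Step 6: a A A A A  =>  a A A A A A   (applied A -> A A)
  Step 7: a A A A A A  =>  a a A A A A   (applied A -> a)
  Step 8: a a A A A A  =>  a a a A A A   (applied A -> a)
  Step 9: a a a A A A  =>  a a a A A A A   (applied A -> A A)
  Step 10: a a a A A A A  =>  a a a a A A A   (applied A -> a)
  Step 11: a a a a A A A  =>  a a a a a A A   (applied A -> a)
  Step 12: a a a a a A A  =>  a a a a a A A A   (applied A -> A A)
  Step 13: a a a a a A A A  =>  a a a a a A A A A   (applied A -> A A)
  Step 14: a a a a a A A A A  =>  a a a a a a A A A   (applied A -> a)
  Step 15: a a a a a a A A A  =>  a a a a a a A A A A   (applied A -> A A)
  Step 16: a a a a a a A A A A  =>  a a a a a a a A A A   (applied A -> a)
  Step 17: a a a a a a a A A A  =>  a a a a a a a a A A   (applied A -> a)
  Step 18: a a a a a a a a A A  =>  a a a a a a a a A A A   (applied A -> A A)
  Step 19: a a a a a a a a A A A  =>  a a a a a a a a A A A A   (applied A -> A A)
  Step 20: a a a a a a a a A A A A  =>  a a a a a a a a a A A A   (applied A -> a)
  Step 21: a a a a a a a a a A A A  =>  a a a a a a a a a a A A   (applied A -> a)
  Step 22: a a a a a a a a a a A A  =>  a a a a a a a a a a a A   (applied A -> a)
  Step 23: a a a a a a a a a a a A  =>  a a a a a a a a a a a A A   (applied A -> A A)
  Step 24: a a a a a a a a a a a A A  =>  a a a a a a a a a a a a A   (applied A -> a)
  Step 25: a a a a a a a a a a a a A  =>  a a a a a a a a a a a a a   (applied A -> a)
Final yield: a a a a a a a a a a a a a
Total rewrite steps: 25

25


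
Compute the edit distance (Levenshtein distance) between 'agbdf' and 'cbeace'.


Building DP table for s1='agbdf' (len 5) and s2='cbeace' (len 6):
       c  b  e  a  c  e
    0  1  2  3  4  5  6
  a 1  1  2  3  3  4  5
  g 2  2  2  3  4  4  5
  b 3  3  2  3  4  5  5
  d 4  4  3  3  4  5  6
  f 5  5  4  4  4  5  6
Edit distance = dp[5][6] = 6

6


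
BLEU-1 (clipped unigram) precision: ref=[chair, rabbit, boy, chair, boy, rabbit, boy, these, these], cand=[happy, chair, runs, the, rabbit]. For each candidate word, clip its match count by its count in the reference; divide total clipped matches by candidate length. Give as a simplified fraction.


Reference word counts: {'boy': 3, 'chair': 2, 'rabbit': 2, 'these': 2}
Checking each candidate word (with clipping):
  'happy' -> not in reference -> no match (matches: 0)
  'chair' -> in reference (ref count 2, used 1/2) -> match (matches: 1)
  'runs' -> not in reference -> no match (matches: 1)
  'the' -> not in reference -> no match (matches: 1)
  'rabbit' -> in reference (ref count 2, used 1/2) -> match (matches: 2)
Clipped matches: 2, Candidate length: 5
Precision = 2/5

2/5


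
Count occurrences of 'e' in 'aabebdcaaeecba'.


Scanning 'aabebdcaaeecba' for 'e':
  Position 3: 'e' -> MATCH (count: 1)
  Position 9: 'e' -> MATCH (count: 2)
  Position 10: 'e' -> MATCH (count: 3)
Total occurrences of 'e': 3

3


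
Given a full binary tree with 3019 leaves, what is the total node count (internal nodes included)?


Leaf nodes (terminals): 3019
Internal nodes = n - 1 = 3019 - 1 = 3018
Total = leaves + internal = 3019 + 3018 = 6037

6037


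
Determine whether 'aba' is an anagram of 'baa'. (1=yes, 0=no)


Sort characters of 'aba': 'aab'
Sort characters of 'baa': 'aab'
Sorted forms match -> they ARE anagrams
Result: 1

1


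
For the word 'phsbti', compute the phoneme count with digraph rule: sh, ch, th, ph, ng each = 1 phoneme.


Parsing 'phsbti' greedily, digraphs first:
  'ph' -> digraph (1 consonant phoneme) (phonemes so far: 1)
  's' -> consonant phoneme (phonemes so far: 2)
  'b' -> consonant phoneme (phonemes so far: 3)
  't' -> consonant phoneme (phonemes so far: 4)
  'i' -> vowel phoneme (phonemes so far: 5)
Total phonemes: 5

5


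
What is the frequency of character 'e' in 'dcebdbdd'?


Scanning 'dcebdbdd' for 'e':
  Position 2: 'e' -> MATCH (count: 1)
Total occurrences of 'e': 1

1


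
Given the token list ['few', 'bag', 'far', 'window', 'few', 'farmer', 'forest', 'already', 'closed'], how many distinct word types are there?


Listing all tokens and tracking unique types:
  Token 1: 'few' -> NEW (unique so far: 1)
  Token 2: 'bag' -> NEW (unique so far: 2)
  Token 3: 'far' -> NEW (unique so far: 3)
  Token 4: 'window' -> NEW (unique so far: 4)
  Token 5: 'few' -> duplicate (unique so far: 4)
  Token 6: 'farmer' -> NEW (unique so far: 5)
  Token 7: 'forest' -> NEW (unique so far: 6)
  Token 8: 'already' -> NEW (unique so far: 7)
  Token 9: 'closed' -> NEW (unique so far: 8)
Unique types: ('already', 'bag', 'closed', 'far', 'farmer', 'few', 'forest', 'window')
Vocabulary size: 8

8


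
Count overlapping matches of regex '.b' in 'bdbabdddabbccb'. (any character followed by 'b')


Pattern: .b means any character followed by 'b'.
Scanning 'bdbabdddabbccb' position-by-position:
  Pos 0: window 'bd' -> no
  Pos 1: window 'db' -> MATCH
  Pos 2: window 'ba' -> no
  Pos 3: window 'ab' -> MATCH
  Pos 4: window 'bd' -> no
  Pos 5: window 'dd' -> no
  Pos 6: window 'dd' -> no
  Pos 7: window 'da' -> no
  Pos 8: window 'ab' -> MATCH
  Pos 9: window 'bb' -> MATCH
  Pos 10: window 'bc' -> no
  Pos 11: window 'cc' -> no
  Pos 12: window 'cb' -> MATCH
  Pos 13: window 'b' -> no
Total matches: 5

5


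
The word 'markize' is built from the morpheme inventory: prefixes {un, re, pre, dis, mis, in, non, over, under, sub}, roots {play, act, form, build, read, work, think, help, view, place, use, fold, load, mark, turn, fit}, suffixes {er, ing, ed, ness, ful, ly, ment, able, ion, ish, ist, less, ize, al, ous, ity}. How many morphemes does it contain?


Segmenting 'markize' against the inventory:
  'mark' -> root (morpheme 1)
  'ize' -> suffix (morpheme 2)
Total morphemes: 2

2


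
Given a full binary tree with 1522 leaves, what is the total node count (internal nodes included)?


Leaf nodes (terminals): 1522
Internal nodes = n - 1 = 1522 - 1 = 1521
Total = leaves + internal = 1522 + 1521 = 3043

3043


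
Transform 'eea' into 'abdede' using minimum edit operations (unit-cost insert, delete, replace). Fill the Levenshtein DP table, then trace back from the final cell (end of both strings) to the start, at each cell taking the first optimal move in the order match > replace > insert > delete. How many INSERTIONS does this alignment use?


Edit distance = 5. Backtracking from cell (3, 6) with preference match > replace > insert > delete,
then listing the resulting alignment 'eea' -> 'abdede' left to right:
  Step 1: insert 'a' [insertion #1]
  Step 2: insert 'b' [insertion #2]
  Step 3: insert 'd' [insertion #3]
  Step 4: keep 'e'
  Step 5: replace e->d
  Step 6: replace a->e
Total insertions: 3

3


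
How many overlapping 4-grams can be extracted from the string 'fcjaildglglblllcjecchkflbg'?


String 'fcjaildglglblllcjecchkflbg' has length L = 26.
Number of overlapping n-grams = L - n + 1
Substituting: 26 - 4 + 1 = 23

23


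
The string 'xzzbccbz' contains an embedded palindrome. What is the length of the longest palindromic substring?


Scanning 'xzzbccbz' for palindromic substrings.
Substring at positions 2-7: 'zbccbz'.
Check: reverse('zbccbz') = 'zbccbz' -> palindrome confirmed.
Neighbouring characters ('z' / '-') break symmetry, so it cannot extend further.
No longer palindromic substring exists; longest length = 6

6


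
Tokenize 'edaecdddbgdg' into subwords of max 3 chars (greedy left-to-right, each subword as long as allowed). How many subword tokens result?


'edaecdddbgdg' has 12 characters.
Chunking with max size 3:
  Chunk 1: 'eda' (positions 0-2)
  Chunk 2: 'ecd' (positions 3-5)
  Chunk 3: 'ddb' (positions 6-8)
  Chunk 4: 'gdg' (positions 9-11)
Total chunks: ceil(12 / 3) = 4

4


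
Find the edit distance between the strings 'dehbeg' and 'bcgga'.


Building DP table for s1='dehbeg' (len 6) and s2='bcgga' (len 5):
       b  c  g  g  a
    0  1  2  3  4  5
  d 1  1  2  3  4  5
  e 2  2  2  3  4  5
  h 3  3  3  3  4  5
  b 4  3  4  4  4  5
  e 5  4  4  5  5  5
  g 6  5  5  4  5  6
Edit distance = dp[6][5] = 6

6


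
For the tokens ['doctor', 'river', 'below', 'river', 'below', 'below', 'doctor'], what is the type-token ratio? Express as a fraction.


Tokens: 7
Unique types: ('below', 'doctor', 'river') = 3
TTR = 3/7
Already in lowest terms.

3/7


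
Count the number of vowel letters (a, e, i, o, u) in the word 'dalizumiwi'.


Scanning each character of 'dalizumiwi':
  Position 1: 'd' -> consonant (running count: 0)
  Position 2: 'a' -> vowel (running count: 1)
  Position 3: 'l' -> consonant (running count: 1)
  Position 4: 'i' -> vowel (running count: 2)
  Position 5: 'z' -> consonant (running count: 2)
  Position 6: 'u' -> vowel (running count: 3)
  Position 7: 'm' -> consonant (running count: 3)
  Position 8: 'i' -> vowel (running count: 4)
  Position 9: 'w' -> consonant (running count: 4)
  Position 10: 'i' -> vowel (running count: 5)
Total vowels: 5

5


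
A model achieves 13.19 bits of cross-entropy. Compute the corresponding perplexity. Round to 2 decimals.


Perplexity formula: PP = 2^H
H = 13.19
PP = 2^13.19
Decompose: 2^13.19 = 2^13 * 2^0.19
2^13 = 8192, 2^0.19 ~ 1.1407637
PP ~ 8192 * 1.1407637 = 9345.1362304
Rounded to 2 decimals: 9345.14

9345.14


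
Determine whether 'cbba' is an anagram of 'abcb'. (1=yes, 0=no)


Sort characters of 'cbba': 'abbc'
Sort characters of 'abcb': 'abbc'
Sorted forms match -> they ARE anagrams
Result: 1

1


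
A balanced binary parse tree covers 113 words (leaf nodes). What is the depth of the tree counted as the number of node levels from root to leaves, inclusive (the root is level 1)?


In a balanced binary tree with n leaves the deepest leaf is ceil(log2(n)) edges below the root,
so counting node levels inclusive of root and leaves gives ceil(log2(n)) + 1 levels.
log2(113) = 6.8202
ceil(6.8202) = 7
levels = 7 + 1 = 8

8


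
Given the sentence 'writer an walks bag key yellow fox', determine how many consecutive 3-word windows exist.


Word trigrams from [7] words:
  Trigram 1: (writer an walks)
  Trigram 2: (an walks bag)
  Trigram 3: (walks bag key)
  Trigram 4: (bag key yellow)
  Trigram 5: (key yellow fox)
Total word trigrams: 7 - 2 = 5

5


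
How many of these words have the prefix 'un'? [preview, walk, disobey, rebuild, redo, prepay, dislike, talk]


Checking each word for prefix 'un':
  'preview' -> no (count: 0)
  'walk' -> no (count: 0)
  'disobey' -> no (count: 0)
  'rebuild' -> no (count: 0)
  'redo' -> no (count: 0)
  'prepay' -> no (count: 0)
  'dislike' -> no (count: 0)
  'talk' -> no (count: 0)
Total with prefix 'un': 0

0


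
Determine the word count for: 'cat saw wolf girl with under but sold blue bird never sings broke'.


Counting words by splitting on spaces:
  Word 1: 'cat'
  Word 2: 'saw'
  Word 3: 'wolf'
  Word 4: 'girl'
  Word 5: 'with'
  Word 6: 'under'
  Word 7: 'but'
  Word 8: 'sold'
  Word 9: 'blue'
  Word 10: 'bird'
  Word 11: 'never'
  Word 12: 'sings'
  Word 13: 'broke'
Total words: 13

13


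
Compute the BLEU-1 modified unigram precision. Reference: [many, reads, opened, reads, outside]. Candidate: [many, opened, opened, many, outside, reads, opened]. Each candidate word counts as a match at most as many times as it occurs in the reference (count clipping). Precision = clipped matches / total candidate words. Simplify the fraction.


Reference word counts: {'many': 1, 'opened': 1, 'outside': 1, 'reads': 2}
Checking each candidate word (with clipping):
  'many' -> in reference (ref count 1, used 1/1) -> match (matches: 1)
  'opened' -> in reference (ref count 1, used 1/1) -> match (matches: 2)
  'opened' -> ref count 1 already used up (1/1) -> clipped, no match (matches: 2)
  'many' -> ref count 1 already used up (1/1) -> clipped, no match (matches: 2)
  'outside' -> in reference (ref count 1, used 1/1) -> match (matches: 3)
  'reads' -> in reference (ref count 2, used 1/2) -> match (matches: 4)
  'opened' -> ref count 1 already used up (1/1) -> clipped, no match (matches: 4)
Clipped matches: 4, Candidate length: 7
Precision = 4/7

4/7


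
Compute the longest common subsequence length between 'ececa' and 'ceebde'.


DP table for LCS of 'ececa' and 'ceebde':
       c  e  e  b  d  e
    0  0  0  0  0  0  0
  e 0  0  1  1  1  1  1
  c 0  1  1  1  1  1  1
  e 0  1  2  2  2  2  2
  c 0  1  2  2  2  2  2
  a 0  1  2  2  2  2  2
LCS: 'ee'
LCS length = 2

2


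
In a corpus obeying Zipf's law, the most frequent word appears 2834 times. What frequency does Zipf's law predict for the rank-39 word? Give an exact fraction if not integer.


Zipf's law: freq(rank) = f1 / rank
f1 = 2834, rank = 39
freq = 2834 / 39
GCD(2834, 39) = 13
Simplified: 218/3

218/3


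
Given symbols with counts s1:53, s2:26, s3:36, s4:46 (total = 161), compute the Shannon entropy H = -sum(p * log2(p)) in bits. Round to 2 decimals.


Computing entropy H = -sum(p_i * log2(p_i)):
  s1: p = 53/161 = 0.3292, -p*log2(p) = 0.5277
  s2: p = 26/161 = 0.1615, -p*log2(p) = 0.4248
  s3: p = 36/161 = 0.2236, -p*log2(p) = 0.4832
  s4: p = 46/161 = 0.2857, -p*log2(p) = 0.5164
H = sum of terms = 1.9521
Rounded to 2 decimals: 1.95

1.95


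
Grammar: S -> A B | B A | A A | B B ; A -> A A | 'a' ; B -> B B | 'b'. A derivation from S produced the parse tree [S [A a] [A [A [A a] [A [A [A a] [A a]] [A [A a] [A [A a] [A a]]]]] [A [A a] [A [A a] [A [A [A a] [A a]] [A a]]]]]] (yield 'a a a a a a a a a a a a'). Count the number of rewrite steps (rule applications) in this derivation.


Every bracketed nonterminal node [X ...] in the tree is produced by exactly one rule application.
Reading the tree off as a leftmost derivation:
  Step 1: S  =>  A A   (applied S -> A A)
  Step 2: A A  =>  a A   (applied A -> a)
  Step 3: a A  =>  a A A   (applied A -> A A)
  Step 4: a A A  =>  a A A A   (applied A -> A A)
  Step 5: a A A A  =>  a a A A   (applied A -> a)
  Step 6: a a A A  =>  a a A A A   (applied A -> A A)
  Step 7: a a A A A  =>  a a A A A A   (applied A -> A A)
  Step 8: a a A A A A  =>  a a a A A A   (applied A -> a)
  Step 9: a a a A A A  =>  a a a a A A   (applied A -> a)
  Step 10: a a a a A A  =>  a a a a A A A   (applied A -> A A)
  Step 11: a a a a A A A  =>  a a a a a A A   (applied A -> a)
  Step 12: a a a a a A A  =>  a a a a a A A A   (applied A -> A A)
  Step 13: a a a a a A A A  =>  a a a a a a A A   (applied A -> a)
  Step 14: a a a a a a A A  =>  a a a a a a a A   (applied A -> a)
  Step 15: a a a a a a a A  =>  a a a a a a a A A   (applied A -> A A)
  Step 16: a a a a a a a A A  =>  a a a a a a a a A   (applied A -> a)
  Step 17: a a a a a a a a A  =>  a a a a a a a a A A   (applied A -> A A)
  Step 18: a a a a a a a a A A  =>  a a a a a a a a a A   (applied A -> a)
  Step 19: a a a a a a a a a A  =>  a a a a a a a a a A A   (applied A -> A A)
  Step 20: a a a a a a a a a A A  =>  a a a a a a a a a A A A   (applied A -> A A)
  Step 21: a a a a a a a a a A A A  =>  a a a a a a a a a a A A   (applied A -> a)
  Step 22: a a a a a a a a a a A A  =>  a a a a a a a a a a a A   (applied A -> a)
  Step 23: a a a a a a a a a a a A  =>  a a a a a a a a a a a a   (applied A -> a)
Final yield: a a a a a a a a a a a a
Total rewrite steps: 23

23


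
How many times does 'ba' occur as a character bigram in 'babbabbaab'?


Scanning 'babbabbaab' for bigram 'ba':
  Position 0: 'ba' -> MATCH
  Position 1: 'ab' -> no
  Position 2: 'bb' -> no
  Position 3: 'ba' -> MATCH
  Position 4: 'ab' -> no
  Position 5: 'bb' -> no
  Position 6: 'ba' -> MATCH
  Position 7: 'aa' -> no
  Position 8: 'ab' -> no
Total matches: 3

3


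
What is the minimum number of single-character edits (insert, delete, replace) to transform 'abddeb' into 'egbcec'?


Building DP table for s1='abddeb' (len 6) and s2='egbcec' (len 6):
       e  g  b  c  e  c
    0  1  2  3  4  5  6
  a 1  1  2  3  4  5  6
  b 2  2  2  2  3  4  5
  d 3  3  3  3  3  4  5
  d 4  4  4  4  4  4  5
  e 5  4  5  5  5  4  5
  b 6  5  5  5  6  5  5
Edit distance = dp[6][6] = 5

5


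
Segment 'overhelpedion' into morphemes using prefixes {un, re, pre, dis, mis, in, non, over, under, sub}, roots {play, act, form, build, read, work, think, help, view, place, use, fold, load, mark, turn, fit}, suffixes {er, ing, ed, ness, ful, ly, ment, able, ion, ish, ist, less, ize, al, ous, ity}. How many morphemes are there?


Segmenting 'overhelpedion' against the inventory:
  'over' -> prefix (morpheme 1)
  'help' -> root (morpheme 2)
  'ed' -> suffix (morpheme 3)
  'ion' -> suffix (morpheme 4)
Total morphemes: 4

4
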